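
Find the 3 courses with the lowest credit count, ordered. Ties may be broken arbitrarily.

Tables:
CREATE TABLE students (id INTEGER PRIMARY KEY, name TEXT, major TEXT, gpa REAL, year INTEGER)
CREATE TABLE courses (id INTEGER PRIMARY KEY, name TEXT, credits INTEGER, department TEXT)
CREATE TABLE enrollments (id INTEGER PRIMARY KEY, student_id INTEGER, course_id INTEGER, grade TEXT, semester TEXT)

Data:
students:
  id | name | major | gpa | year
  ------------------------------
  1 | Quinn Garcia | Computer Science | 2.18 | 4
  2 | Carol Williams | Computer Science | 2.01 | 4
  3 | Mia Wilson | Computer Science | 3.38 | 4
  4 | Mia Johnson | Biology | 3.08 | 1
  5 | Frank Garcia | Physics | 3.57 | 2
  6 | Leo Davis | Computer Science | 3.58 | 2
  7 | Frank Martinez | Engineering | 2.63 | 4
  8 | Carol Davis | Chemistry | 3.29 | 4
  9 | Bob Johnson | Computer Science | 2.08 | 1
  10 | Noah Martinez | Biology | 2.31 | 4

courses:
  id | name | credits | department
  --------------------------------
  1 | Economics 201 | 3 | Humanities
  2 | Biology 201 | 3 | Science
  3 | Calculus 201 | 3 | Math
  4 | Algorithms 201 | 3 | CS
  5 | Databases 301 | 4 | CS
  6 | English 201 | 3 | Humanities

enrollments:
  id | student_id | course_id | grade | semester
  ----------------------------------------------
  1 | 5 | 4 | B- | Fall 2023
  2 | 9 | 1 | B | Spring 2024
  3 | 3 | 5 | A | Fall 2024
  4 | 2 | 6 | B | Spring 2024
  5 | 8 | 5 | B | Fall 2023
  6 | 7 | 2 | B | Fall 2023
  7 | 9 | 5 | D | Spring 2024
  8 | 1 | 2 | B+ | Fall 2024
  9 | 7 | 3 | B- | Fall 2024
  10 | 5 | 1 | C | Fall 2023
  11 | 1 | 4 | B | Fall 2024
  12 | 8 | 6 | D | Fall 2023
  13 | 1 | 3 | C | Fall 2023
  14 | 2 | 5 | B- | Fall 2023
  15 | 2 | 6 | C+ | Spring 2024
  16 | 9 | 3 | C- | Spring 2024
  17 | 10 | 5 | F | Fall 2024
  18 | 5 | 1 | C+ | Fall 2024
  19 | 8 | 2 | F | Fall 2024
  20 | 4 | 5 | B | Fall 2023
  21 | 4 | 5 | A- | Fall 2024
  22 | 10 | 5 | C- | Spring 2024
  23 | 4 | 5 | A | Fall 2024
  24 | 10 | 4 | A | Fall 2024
SELECT name, credits FROM courses ORDER BY credits ASC LIMIT 3

Execution result:
name | credits
Economics 201 | 3
Biology 201 | 3
Calculus 201 | 3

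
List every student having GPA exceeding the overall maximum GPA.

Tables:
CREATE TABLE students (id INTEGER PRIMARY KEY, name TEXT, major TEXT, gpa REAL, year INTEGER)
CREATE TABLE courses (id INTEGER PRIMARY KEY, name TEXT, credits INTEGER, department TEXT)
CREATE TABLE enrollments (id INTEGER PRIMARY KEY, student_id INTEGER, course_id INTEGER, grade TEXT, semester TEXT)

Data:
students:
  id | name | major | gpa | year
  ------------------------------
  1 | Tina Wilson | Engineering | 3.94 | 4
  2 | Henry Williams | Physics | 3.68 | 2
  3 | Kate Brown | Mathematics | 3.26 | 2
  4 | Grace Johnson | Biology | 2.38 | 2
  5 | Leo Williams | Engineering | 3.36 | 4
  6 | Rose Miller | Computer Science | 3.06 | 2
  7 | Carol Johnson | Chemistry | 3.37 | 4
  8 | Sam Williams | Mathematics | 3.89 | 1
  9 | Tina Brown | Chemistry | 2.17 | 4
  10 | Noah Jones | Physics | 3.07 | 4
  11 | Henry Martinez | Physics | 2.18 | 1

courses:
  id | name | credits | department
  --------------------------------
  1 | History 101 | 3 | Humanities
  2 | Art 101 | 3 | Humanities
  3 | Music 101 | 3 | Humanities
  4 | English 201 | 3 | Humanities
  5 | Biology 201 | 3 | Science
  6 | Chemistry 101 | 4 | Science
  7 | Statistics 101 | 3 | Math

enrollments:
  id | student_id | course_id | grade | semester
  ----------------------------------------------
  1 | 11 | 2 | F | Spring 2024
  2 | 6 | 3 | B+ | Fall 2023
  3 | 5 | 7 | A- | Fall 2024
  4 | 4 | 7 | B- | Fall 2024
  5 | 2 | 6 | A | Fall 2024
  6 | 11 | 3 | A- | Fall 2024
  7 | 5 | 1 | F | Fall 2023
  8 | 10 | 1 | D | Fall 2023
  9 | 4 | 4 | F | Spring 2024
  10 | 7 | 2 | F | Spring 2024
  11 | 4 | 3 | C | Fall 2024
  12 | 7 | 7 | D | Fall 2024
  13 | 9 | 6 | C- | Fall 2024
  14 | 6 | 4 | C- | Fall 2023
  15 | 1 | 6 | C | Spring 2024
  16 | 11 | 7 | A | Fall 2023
SELECT name, gpa FROM students WHERE gpa > (SELECT MAX(gpa) FROM students)

Execution result:
(no rows)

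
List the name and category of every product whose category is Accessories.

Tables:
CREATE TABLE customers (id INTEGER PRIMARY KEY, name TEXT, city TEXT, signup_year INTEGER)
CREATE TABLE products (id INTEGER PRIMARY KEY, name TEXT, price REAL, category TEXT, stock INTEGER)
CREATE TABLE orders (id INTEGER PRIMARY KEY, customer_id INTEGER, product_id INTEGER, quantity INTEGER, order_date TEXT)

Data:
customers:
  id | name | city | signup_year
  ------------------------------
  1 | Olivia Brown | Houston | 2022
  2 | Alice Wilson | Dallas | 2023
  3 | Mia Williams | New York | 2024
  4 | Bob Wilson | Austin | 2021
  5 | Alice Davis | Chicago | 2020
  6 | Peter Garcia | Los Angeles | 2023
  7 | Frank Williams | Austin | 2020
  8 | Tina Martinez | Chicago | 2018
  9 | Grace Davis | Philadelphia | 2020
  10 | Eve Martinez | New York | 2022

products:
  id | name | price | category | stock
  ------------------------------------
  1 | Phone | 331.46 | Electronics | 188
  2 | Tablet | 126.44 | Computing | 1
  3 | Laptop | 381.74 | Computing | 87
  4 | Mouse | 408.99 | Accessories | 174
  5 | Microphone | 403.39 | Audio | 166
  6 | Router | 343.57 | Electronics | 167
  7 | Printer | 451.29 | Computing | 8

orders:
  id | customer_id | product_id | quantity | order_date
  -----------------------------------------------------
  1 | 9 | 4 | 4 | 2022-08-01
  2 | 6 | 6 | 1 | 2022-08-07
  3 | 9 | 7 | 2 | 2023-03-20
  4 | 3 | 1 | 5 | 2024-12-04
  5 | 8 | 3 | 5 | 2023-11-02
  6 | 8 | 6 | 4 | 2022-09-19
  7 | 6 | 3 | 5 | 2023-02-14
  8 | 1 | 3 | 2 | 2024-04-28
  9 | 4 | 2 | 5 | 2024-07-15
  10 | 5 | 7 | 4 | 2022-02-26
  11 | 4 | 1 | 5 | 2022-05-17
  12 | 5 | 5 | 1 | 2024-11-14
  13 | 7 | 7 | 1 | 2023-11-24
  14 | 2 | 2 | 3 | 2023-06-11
SELECT name, category FROM products WHERE category = 'Accessories'

Execution result:
name | category
Mouse | Accessories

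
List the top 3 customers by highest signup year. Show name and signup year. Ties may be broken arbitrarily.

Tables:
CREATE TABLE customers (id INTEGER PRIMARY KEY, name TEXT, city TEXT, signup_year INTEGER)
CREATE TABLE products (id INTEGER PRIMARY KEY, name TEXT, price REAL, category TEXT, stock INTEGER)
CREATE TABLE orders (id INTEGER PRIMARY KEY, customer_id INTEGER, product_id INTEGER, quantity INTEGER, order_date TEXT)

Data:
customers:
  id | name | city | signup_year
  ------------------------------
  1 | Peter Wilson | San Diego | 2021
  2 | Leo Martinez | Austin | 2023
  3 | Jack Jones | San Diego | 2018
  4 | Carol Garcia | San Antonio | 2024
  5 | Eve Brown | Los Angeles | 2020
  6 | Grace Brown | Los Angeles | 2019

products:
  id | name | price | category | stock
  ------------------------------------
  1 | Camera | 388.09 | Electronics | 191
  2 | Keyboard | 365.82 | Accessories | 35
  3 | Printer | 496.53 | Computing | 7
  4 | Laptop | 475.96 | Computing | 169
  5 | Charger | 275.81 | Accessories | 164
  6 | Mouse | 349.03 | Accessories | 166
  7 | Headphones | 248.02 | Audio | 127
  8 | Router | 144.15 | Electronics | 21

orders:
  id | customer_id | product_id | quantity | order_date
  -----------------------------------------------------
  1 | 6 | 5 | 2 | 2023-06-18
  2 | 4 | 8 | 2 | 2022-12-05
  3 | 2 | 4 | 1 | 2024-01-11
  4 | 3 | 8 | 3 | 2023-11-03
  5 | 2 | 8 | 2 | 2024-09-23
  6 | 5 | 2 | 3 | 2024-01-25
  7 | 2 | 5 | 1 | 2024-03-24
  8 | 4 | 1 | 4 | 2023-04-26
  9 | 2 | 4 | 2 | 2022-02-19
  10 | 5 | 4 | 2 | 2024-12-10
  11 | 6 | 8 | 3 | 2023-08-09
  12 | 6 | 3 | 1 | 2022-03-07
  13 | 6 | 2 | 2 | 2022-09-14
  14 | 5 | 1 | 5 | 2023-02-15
SELECT name, signup_year FROM customers ORDER BY signup_year DESC LIMIT 3

Execution result:
name | signup_year
Carol Garcia | 2024
Leo Martinez | 2023
Peter Wilson | 2021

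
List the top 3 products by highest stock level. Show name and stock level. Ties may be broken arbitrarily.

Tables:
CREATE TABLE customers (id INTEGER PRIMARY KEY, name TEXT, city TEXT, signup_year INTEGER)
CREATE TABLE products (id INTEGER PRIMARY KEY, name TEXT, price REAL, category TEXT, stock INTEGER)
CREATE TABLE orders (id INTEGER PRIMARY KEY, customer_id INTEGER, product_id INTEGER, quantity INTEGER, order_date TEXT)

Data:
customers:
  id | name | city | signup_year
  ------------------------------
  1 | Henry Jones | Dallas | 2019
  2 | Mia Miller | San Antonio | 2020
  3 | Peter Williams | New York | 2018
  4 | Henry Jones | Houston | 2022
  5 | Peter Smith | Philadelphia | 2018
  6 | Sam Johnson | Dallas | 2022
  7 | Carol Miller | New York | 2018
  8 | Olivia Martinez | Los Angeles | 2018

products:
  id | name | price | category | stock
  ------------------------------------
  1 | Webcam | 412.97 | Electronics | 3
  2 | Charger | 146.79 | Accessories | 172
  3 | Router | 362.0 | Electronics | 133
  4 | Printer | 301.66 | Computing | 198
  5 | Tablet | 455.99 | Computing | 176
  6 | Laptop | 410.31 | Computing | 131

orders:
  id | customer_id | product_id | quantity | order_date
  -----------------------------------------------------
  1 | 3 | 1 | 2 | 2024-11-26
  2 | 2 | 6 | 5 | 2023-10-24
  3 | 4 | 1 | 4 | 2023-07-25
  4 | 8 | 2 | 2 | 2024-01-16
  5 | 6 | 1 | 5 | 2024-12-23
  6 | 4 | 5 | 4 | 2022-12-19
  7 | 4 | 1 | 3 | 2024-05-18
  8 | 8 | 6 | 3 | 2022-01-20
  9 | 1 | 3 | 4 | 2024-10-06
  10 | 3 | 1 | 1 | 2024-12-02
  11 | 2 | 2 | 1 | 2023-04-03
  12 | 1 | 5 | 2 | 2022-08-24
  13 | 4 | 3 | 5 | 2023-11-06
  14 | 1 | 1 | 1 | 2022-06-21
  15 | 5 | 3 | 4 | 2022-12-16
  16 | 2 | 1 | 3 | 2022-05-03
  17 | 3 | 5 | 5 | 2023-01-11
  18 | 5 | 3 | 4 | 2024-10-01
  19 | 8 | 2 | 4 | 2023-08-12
SELECT name, stock FROM products ORDER BY stock DESC LIMIT 3

Execution result:
name | stock
Printer | 198
Tablet | 176
Charger | 172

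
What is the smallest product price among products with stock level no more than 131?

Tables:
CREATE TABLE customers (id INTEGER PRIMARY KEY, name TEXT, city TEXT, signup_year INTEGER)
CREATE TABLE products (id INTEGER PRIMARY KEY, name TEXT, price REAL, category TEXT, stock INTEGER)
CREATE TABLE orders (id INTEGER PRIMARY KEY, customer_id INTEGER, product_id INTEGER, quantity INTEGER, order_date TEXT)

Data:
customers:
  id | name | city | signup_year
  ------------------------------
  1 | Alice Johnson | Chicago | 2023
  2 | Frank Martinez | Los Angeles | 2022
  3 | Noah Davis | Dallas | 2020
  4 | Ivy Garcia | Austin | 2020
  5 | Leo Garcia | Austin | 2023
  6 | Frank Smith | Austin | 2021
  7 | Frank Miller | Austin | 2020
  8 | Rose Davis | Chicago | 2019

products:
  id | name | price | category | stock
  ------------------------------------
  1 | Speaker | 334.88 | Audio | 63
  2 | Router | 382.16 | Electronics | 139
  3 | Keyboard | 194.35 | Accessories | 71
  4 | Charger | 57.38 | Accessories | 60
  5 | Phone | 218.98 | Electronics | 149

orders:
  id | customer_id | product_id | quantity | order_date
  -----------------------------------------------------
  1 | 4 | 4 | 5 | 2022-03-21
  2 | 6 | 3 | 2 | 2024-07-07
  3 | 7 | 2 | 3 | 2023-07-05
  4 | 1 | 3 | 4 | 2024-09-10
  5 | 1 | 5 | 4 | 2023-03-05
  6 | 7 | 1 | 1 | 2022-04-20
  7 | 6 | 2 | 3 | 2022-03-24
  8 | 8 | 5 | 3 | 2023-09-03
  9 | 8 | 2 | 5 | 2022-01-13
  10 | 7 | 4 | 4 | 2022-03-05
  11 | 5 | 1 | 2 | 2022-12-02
SELECT MIN(price) FROM products WHERE stock <= 131

Execution result:
57.38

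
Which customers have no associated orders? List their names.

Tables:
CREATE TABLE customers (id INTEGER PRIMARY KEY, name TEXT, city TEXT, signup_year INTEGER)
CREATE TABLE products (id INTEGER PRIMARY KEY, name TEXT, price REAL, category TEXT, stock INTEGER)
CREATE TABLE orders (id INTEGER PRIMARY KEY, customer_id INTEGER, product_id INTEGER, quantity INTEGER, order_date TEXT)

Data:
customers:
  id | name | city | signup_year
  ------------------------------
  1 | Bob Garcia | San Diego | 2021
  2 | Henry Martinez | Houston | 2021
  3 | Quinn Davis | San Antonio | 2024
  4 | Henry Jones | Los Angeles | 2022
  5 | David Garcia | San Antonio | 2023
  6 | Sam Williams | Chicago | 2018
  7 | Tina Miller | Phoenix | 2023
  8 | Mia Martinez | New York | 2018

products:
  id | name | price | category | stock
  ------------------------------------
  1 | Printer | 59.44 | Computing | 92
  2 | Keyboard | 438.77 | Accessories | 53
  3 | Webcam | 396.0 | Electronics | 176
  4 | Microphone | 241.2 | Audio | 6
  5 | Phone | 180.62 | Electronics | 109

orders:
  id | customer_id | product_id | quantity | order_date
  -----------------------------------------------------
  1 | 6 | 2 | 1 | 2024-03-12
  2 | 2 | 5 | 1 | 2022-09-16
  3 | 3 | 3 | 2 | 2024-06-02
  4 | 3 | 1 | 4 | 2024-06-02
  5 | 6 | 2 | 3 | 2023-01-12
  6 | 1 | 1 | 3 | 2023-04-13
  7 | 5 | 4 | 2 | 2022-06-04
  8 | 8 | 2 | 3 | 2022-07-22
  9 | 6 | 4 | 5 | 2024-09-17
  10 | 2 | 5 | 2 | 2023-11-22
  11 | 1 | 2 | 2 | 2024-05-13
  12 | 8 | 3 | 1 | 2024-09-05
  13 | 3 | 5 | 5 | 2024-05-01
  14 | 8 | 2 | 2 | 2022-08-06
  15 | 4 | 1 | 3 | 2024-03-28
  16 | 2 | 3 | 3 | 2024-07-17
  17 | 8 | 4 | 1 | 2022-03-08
SELECT p.name FROM customers p LEFT JOIN orders c ON c.customer_id = p.id WHERE c.id IS NULL

Execution result:
Tina Miller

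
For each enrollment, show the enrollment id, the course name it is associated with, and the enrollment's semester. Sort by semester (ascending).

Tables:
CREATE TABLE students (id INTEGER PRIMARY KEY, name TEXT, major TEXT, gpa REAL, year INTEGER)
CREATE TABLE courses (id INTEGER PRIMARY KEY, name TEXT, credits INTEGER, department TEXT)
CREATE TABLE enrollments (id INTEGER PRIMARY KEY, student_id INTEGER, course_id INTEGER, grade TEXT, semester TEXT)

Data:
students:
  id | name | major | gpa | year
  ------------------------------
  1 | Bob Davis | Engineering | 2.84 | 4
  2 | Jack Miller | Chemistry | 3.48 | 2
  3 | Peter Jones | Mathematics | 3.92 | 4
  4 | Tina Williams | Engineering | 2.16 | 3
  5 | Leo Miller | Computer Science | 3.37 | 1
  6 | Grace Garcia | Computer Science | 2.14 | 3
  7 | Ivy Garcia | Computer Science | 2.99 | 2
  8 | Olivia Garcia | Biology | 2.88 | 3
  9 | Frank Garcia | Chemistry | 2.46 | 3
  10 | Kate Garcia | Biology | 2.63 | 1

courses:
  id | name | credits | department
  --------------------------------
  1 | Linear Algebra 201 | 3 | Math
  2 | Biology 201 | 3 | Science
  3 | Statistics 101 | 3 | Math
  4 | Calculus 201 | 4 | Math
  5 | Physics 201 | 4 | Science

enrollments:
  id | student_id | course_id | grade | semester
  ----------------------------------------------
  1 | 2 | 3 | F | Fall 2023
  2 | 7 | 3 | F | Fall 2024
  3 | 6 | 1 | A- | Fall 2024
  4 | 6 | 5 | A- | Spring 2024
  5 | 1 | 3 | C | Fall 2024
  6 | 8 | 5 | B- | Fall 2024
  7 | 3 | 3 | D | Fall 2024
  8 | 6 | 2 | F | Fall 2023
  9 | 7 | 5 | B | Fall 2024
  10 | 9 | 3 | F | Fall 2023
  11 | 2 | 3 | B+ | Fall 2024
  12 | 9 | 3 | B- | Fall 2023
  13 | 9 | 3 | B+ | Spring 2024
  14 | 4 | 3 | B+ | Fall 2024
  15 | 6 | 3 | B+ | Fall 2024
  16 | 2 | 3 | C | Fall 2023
SELECT c.id, p.name AS course, c.semester FROM enrollments c JOIN courses p ON c.course_id = p.id ORDER BY c.semester ASC

Execution result:
id | course | semester
1 | Statistics 101 | Fall 2023
8 | Biology 201 | Fall 2023
10 | Statistics 101 | Fall 2023
12 | Statistics 101 | Fall 2023
16 | Statistics 101 | Fall 2023
2 | Statistics 101 | Fall 2024
3 | Linear Algebra 201 | Fall 2024
5 | Statistics 101 | Fall 2024
6 | Physics 201 | Fall 2024
7 | Statistics 101 | Fall 2024
9 | Physics 201 | Fall 2024
11 | Statistics 101 | Fall 2024
14 | Statistics 101 | Fall 2024
15 | Statistics 101 | Fall 2024
4 | Physics 201 | Spring 2024
13 | Statistics 101 | Spring 2024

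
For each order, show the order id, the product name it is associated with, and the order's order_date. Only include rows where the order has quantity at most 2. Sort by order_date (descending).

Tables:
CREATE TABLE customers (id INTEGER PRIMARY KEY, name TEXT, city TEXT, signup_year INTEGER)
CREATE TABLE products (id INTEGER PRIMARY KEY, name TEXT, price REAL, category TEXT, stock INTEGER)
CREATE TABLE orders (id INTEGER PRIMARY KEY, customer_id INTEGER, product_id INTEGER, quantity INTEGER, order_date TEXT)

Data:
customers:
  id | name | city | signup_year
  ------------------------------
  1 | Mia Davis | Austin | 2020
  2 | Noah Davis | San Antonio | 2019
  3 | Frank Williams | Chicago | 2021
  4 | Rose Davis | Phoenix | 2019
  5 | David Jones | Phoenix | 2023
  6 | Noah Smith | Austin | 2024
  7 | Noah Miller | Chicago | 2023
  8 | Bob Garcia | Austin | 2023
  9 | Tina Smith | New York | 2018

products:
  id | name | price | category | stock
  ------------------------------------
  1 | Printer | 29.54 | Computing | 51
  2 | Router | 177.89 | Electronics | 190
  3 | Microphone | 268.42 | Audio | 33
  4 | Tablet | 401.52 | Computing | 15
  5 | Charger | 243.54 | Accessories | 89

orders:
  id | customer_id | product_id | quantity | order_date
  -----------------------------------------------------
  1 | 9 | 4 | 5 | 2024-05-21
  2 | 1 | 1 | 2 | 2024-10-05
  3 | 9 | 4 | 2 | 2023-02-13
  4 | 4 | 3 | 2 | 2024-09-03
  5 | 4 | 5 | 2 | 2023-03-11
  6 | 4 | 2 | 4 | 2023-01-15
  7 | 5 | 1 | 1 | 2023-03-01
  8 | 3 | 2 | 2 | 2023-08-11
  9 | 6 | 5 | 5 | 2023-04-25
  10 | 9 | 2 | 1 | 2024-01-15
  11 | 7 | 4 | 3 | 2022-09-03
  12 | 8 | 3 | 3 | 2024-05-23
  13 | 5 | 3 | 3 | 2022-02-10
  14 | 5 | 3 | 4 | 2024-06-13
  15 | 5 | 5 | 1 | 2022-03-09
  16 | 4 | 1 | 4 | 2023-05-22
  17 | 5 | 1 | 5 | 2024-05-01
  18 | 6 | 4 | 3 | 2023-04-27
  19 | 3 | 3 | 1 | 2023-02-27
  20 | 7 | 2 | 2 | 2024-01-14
SELECT c.id, p.name AS product, c.order_date FROM orders c JOIN products p ON c.product_id = p.id WHERE c.quantity <= 2 ORDER BY c.order_date DESC

Execution result:
id | product | order_date
2 | Printer | 2024-10-05
4 | Microphone | 2024-09-03
10 | Router | 2024-01-15
20 | Router | 2024-01-14
8 | Router | 2023-08-11
5 | Charger | 2023-03-11
7 | Printer | 2023-03-01
19 | Microphone | 2023-02-27
3 | Tablet | 2023-02-13
15 | Charger | 2022-03-09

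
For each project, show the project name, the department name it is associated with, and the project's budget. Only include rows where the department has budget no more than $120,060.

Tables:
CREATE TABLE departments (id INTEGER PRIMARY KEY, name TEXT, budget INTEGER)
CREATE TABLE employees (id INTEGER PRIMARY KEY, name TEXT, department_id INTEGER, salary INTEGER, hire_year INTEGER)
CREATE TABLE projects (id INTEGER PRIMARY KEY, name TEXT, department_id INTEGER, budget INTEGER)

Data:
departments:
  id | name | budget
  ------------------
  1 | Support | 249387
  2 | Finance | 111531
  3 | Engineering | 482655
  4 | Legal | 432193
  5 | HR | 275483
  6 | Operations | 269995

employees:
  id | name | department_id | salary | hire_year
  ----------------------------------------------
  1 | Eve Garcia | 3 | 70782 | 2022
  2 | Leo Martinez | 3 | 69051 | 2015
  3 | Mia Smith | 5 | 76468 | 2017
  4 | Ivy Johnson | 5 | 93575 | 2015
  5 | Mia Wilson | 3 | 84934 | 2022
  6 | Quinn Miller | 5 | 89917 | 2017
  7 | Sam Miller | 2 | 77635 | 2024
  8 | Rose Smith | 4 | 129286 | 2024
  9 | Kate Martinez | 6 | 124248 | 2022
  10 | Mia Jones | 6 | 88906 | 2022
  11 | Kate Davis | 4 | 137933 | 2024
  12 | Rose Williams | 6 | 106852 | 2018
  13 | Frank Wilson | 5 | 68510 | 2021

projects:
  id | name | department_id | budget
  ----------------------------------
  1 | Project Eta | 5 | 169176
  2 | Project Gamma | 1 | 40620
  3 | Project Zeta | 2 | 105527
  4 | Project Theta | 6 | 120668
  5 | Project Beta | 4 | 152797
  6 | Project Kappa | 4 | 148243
SELECT c.name, p.name AS department, c.budget FROM projects c JOIN departments p ON c.department_id = p.id WHERE p.budget <= 120060

Execution result:
name | department | budget
Project Zeta | Finance | 105527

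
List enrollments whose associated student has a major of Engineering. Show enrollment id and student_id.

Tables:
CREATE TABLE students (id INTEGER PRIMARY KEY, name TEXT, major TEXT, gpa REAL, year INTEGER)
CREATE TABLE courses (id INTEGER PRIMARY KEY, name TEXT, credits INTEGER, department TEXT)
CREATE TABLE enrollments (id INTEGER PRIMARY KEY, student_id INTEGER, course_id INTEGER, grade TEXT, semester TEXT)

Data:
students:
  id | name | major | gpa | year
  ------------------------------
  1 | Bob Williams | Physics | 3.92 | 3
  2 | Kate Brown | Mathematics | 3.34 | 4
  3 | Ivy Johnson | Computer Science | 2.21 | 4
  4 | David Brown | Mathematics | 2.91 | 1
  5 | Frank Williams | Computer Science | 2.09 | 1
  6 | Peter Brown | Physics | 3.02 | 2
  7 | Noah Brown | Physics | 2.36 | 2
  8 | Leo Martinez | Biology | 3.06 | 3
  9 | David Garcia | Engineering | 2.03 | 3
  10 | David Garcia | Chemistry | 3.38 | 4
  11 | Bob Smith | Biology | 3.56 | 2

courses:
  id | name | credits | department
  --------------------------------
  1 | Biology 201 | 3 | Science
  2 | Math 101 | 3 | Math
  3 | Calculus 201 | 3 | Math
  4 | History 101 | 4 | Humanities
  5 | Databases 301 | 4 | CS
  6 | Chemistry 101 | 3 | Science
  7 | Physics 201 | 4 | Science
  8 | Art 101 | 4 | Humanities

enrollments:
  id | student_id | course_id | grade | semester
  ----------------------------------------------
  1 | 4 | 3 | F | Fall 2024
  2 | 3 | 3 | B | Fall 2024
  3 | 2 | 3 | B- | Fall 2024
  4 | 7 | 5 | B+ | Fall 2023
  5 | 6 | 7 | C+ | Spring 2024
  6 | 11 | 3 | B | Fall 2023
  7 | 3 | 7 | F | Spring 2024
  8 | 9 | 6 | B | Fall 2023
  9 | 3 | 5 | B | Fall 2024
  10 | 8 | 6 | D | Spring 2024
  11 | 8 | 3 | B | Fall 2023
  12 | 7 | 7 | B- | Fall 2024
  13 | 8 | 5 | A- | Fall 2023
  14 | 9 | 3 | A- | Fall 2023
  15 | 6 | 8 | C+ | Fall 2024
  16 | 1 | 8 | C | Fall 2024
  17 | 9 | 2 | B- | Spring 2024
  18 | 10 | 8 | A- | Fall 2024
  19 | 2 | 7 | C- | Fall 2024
SELECT id, student_id FROM enrollments WHERE student_id IN (SELECT id FROM students WHERE major = 'Engineering')

Execution result:
id | student_id
8 | 9
14 | 9
17 | 9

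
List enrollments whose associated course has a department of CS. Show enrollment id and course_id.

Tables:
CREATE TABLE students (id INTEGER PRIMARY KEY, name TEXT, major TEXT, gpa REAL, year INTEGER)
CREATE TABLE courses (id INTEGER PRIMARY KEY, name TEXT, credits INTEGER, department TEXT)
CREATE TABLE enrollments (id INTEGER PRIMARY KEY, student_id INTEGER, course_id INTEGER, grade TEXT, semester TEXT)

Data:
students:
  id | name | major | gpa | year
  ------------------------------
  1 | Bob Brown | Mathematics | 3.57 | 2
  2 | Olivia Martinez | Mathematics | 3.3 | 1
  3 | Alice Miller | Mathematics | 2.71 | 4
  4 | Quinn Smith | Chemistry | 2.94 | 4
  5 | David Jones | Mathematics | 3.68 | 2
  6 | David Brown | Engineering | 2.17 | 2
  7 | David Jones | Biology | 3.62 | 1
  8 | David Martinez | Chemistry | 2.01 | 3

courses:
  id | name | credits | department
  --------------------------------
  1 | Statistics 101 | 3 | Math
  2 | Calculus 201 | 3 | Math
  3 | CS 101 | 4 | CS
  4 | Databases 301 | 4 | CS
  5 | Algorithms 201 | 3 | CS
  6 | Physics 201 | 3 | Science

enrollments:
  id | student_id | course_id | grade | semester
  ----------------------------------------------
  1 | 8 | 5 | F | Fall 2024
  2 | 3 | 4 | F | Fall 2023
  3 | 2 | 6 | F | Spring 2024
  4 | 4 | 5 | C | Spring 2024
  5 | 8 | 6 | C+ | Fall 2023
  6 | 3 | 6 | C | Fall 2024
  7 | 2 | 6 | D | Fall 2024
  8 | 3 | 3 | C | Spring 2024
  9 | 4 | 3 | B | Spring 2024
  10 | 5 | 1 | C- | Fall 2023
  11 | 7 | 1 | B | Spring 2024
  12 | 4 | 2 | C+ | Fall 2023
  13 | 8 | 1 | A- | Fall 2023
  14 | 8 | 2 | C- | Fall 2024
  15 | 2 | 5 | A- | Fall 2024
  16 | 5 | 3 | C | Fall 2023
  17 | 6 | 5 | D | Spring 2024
SELECT id, course_id FROM enrollments WHERE course_id IN (SELECT id FROM courses WHERE department = 'CS')

Execution result:
id | course_id
1 | 5
2 | 4
4 | 5
8 | 3
9 | 3
15 | 5
16 | 3
17 | 5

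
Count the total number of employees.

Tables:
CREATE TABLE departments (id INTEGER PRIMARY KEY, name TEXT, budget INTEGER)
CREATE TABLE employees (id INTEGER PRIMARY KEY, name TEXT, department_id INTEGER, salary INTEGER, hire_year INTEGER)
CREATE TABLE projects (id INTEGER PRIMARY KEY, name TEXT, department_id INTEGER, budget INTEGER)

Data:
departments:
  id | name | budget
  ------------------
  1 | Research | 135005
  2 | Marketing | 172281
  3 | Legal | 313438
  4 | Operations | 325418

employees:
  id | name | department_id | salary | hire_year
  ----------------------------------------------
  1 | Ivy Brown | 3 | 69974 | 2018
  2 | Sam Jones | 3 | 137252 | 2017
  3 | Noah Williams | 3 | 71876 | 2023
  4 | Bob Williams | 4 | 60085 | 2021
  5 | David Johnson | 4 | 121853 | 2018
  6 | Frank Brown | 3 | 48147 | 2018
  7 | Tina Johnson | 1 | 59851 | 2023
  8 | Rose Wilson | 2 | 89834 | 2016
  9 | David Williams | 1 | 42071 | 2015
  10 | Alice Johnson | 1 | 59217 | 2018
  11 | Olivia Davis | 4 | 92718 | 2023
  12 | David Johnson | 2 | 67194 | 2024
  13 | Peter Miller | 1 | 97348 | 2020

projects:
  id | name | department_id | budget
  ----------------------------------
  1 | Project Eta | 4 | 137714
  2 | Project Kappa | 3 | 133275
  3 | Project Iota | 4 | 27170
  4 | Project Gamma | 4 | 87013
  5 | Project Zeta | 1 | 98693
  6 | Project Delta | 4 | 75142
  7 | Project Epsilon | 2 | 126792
SELECT COUNT(*) FROM employees

Execution result:
13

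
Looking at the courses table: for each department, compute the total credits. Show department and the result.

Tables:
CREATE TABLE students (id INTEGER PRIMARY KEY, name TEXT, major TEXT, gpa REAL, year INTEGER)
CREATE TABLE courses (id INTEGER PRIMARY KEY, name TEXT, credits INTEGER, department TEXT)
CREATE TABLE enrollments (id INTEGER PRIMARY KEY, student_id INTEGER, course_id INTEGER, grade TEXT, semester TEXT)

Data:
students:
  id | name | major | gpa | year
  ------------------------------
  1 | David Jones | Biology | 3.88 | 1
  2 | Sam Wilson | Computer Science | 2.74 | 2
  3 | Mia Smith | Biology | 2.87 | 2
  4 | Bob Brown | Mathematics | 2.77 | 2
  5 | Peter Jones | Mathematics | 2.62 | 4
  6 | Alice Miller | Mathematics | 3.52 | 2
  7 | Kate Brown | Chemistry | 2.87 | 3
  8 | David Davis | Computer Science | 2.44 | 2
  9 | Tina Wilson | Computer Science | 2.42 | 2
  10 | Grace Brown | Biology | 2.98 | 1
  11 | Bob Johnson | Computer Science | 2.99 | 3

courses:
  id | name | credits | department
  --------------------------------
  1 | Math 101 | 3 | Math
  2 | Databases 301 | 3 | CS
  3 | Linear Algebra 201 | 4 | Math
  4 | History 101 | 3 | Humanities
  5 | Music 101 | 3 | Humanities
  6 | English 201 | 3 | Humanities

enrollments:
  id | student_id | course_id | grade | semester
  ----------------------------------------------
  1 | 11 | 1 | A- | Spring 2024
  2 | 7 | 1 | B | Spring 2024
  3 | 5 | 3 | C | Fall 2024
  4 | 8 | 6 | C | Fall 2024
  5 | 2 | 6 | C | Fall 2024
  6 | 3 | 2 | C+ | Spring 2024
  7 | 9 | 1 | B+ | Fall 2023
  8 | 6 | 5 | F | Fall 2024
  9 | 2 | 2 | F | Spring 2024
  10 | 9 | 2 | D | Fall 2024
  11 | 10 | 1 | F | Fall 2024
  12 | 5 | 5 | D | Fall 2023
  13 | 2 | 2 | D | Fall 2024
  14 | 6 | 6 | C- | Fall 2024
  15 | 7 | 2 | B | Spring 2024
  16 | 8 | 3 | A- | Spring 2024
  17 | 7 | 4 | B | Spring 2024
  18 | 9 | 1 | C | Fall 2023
SELECT department, SUM(credits) AS sum_credits FROM courses GROUP BY department

Execution result:
department | sum_credits
CS | 3
Humanities | 9
Math | 7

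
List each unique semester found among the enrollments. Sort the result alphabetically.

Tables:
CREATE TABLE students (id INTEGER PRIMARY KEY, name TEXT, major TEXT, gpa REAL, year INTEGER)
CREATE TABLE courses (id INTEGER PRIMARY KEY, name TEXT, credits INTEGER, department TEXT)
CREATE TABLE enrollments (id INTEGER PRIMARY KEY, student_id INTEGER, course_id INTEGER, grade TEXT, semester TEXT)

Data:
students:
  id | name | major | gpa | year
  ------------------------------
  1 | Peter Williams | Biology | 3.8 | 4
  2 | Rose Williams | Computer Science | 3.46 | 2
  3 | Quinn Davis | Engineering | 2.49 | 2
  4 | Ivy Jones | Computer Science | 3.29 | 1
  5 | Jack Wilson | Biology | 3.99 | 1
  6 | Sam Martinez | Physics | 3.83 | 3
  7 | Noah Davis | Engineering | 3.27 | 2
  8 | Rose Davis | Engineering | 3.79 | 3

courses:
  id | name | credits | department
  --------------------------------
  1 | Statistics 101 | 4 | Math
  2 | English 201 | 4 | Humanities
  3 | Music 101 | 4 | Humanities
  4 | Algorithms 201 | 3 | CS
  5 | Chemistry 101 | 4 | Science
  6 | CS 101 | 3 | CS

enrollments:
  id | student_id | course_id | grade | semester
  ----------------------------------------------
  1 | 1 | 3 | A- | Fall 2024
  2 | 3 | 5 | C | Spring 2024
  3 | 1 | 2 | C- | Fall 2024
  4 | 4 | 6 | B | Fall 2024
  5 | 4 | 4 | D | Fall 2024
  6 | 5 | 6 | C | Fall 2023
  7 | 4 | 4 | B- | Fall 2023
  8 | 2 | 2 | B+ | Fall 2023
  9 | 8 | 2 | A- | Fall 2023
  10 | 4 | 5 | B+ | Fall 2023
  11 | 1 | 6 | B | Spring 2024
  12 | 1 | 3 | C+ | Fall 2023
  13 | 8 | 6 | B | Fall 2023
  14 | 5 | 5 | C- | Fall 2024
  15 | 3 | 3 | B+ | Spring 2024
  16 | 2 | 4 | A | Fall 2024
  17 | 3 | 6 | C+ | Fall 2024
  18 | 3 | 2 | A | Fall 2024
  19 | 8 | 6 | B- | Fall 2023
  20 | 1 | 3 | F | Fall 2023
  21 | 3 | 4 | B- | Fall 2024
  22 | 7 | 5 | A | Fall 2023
SELECT DISTINCT semester FROM enrollments ORDER BY semester

Execution result:
semester
Fall 2023
Fall 2024
Spring 2024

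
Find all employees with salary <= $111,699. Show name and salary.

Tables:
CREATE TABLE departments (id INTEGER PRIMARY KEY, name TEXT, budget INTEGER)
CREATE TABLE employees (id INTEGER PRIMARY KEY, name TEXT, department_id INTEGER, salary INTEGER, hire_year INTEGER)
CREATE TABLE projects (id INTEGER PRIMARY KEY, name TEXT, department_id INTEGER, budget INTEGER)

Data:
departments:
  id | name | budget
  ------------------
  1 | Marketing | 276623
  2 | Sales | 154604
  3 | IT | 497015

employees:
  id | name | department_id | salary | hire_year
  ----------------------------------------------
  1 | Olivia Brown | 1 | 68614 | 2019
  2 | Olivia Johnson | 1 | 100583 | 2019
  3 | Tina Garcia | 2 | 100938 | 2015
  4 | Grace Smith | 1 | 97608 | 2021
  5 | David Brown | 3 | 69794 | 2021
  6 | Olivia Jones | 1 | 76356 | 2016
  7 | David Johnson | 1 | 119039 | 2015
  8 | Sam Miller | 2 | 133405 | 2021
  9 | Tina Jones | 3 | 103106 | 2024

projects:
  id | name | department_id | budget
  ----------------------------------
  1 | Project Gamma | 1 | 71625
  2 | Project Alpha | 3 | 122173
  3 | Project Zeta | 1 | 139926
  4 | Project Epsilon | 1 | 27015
SELECT name, salary FROM employees WHERE salary <= 111699

Execution result:
name | salary
Olivia Brown | 68614
Olivia Johnson | 100583
Tina Garcia | 100938
Grace Smith | 97608
David Brown | 69794
Olivia Jones | 76356
Tina Jones | 103106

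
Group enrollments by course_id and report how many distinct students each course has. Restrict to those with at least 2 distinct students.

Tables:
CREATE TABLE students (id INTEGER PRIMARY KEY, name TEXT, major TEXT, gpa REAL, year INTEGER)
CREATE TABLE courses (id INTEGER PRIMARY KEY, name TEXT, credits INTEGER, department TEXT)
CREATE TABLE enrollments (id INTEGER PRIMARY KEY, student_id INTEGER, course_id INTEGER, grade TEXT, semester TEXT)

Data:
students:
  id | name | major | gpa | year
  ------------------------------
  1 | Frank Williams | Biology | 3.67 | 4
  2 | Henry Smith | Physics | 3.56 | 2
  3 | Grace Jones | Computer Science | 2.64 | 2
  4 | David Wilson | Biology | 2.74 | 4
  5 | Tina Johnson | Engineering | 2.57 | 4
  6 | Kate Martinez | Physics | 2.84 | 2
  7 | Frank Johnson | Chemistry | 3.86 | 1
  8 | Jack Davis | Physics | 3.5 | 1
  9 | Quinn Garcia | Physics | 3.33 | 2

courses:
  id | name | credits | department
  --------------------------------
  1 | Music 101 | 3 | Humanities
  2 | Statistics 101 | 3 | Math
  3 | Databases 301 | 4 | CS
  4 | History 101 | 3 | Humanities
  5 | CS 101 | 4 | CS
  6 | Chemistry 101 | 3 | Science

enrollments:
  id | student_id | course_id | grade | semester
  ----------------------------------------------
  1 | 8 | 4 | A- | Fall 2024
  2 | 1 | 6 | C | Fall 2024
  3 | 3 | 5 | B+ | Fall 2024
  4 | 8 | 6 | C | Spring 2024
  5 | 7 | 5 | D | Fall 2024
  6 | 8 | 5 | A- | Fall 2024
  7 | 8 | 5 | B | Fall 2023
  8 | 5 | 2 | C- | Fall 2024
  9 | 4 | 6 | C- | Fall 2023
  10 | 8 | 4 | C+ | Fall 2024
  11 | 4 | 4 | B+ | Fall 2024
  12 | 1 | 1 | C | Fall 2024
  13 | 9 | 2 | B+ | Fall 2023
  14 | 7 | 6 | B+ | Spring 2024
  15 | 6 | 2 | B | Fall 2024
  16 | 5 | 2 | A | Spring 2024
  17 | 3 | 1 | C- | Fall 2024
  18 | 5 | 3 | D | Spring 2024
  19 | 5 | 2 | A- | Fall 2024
SELECT course_id, COUNT(DISTINCT student_id) AS distinct_student_count FROM enrollments GROUP BY course_id HAVING COUNT(DISTINCT student_id) >= 2

Execution result:
course_id | distinct_student_count
1 | 2
2 | 3
4 | 2
5 | 3
6 | 4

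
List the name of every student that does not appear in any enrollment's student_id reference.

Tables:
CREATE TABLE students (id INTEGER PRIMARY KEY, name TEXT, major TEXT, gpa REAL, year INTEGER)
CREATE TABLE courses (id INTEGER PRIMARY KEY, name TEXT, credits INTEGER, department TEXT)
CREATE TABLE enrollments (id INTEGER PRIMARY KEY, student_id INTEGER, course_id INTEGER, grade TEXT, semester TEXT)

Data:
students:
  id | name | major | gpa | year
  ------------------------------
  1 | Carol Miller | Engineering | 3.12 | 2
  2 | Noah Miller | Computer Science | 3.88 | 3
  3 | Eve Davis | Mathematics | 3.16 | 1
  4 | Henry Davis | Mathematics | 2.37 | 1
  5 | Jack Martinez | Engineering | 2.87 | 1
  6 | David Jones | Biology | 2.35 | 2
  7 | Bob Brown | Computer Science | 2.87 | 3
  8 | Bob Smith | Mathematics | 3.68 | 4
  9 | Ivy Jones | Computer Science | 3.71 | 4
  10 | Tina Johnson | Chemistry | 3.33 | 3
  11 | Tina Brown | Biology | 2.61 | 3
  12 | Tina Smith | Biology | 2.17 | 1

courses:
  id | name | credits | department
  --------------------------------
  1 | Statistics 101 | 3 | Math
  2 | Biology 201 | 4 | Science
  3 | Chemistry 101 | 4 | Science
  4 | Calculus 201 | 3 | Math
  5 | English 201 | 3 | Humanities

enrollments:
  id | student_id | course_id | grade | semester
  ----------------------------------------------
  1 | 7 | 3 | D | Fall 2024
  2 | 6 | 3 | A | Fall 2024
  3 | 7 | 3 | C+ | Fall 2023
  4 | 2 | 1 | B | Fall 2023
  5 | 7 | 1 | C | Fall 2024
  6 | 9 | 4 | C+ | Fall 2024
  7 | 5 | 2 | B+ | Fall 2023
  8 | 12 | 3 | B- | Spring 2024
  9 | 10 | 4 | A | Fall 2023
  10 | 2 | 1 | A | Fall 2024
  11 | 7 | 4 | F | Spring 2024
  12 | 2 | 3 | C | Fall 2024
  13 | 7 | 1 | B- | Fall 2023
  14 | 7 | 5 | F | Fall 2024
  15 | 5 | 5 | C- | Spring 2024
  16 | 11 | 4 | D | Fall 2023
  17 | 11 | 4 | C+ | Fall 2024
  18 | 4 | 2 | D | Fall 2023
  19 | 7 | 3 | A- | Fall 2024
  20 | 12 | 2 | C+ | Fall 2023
SELECT p.name FROM students p LEFT JOIN enrollments c ON c.student_id = p.id WHERE c.id IS NULL

Execution result:
name
Carol Miller
Eve Davis
Bob Smith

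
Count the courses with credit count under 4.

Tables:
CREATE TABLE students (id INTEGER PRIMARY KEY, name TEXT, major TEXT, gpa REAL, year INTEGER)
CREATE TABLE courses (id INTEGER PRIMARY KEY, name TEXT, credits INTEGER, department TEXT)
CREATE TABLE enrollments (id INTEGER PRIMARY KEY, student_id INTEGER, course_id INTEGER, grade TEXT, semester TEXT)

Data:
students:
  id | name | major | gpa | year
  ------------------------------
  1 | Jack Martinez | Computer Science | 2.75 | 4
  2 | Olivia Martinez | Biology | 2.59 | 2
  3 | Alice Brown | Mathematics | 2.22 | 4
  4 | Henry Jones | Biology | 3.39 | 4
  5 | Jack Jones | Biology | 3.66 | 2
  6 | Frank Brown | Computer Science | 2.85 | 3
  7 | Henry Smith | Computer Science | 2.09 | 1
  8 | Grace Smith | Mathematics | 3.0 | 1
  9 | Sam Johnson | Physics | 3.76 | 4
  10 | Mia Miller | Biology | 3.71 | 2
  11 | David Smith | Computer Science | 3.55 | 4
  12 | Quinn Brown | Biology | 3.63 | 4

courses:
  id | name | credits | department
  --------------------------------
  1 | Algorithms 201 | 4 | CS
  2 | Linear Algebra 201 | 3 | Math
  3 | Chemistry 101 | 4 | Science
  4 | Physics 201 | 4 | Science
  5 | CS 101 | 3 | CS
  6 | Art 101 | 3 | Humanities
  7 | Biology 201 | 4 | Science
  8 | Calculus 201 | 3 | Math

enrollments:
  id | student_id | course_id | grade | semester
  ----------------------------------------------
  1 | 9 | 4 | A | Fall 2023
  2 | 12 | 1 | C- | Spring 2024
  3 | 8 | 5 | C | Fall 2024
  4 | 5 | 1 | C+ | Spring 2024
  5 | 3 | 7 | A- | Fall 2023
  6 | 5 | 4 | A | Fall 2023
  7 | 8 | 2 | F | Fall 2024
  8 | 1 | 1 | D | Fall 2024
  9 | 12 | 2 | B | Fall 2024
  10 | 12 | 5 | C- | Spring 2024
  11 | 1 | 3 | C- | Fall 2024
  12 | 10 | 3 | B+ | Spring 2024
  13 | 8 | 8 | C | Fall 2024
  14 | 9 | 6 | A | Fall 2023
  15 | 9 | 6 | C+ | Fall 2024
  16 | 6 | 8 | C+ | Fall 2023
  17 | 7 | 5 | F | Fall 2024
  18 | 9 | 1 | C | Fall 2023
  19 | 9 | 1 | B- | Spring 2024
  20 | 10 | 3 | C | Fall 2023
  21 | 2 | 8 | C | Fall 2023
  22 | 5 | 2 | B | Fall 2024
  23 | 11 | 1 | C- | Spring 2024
SELECT COUNT(*) FROM courses WHERE credits < 4

Execution result:
4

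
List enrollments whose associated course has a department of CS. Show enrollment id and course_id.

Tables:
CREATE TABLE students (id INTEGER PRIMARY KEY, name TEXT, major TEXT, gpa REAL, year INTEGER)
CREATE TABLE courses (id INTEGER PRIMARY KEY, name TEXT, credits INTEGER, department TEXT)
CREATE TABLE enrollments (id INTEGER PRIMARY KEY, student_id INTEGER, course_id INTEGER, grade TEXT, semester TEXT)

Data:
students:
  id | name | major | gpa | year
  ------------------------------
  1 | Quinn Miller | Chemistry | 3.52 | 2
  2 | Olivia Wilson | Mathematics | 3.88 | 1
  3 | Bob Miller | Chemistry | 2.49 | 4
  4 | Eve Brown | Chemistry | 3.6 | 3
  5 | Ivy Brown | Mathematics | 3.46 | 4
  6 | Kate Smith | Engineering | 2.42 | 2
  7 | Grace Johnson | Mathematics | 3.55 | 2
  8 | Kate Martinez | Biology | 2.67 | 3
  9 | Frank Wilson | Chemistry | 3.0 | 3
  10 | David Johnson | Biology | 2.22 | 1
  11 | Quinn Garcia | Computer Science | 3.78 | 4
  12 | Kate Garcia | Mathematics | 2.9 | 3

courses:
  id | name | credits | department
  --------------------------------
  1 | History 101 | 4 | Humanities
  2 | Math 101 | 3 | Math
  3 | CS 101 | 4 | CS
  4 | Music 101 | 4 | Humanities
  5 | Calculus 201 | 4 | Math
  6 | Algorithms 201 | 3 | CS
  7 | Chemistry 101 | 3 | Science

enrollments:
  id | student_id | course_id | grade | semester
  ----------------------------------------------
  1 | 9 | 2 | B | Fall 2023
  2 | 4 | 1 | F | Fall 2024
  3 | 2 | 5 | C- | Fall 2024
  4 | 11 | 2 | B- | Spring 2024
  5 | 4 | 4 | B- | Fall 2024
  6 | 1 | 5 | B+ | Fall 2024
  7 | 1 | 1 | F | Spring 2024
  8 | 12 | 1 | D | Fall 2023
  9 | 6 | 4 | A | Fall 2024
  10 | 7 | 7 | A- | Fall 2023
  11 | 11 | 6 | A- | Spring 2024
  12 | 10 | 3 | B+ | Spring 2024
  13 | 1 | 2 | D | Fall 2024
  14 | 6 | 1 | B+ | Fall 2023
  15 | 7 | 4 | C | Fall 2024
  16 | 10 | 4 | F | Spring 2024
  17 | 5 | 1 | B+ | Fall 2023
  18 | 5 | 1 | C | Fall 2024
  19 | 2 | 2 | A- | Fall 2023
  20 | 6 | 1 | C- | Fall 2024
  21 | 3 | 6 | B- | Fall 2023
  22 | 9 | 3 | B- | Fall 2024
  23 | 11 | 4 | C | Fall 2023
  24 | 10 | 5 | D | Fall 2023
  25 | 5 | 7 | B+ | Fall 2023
SELECT id, course_id FROM enrollments WHERE course_id IN (SELECT id FROM courses WHERE department = 'CS')

Execution result:
id | course_id
11 | 6
12 | 3
21 | 6
22 | 3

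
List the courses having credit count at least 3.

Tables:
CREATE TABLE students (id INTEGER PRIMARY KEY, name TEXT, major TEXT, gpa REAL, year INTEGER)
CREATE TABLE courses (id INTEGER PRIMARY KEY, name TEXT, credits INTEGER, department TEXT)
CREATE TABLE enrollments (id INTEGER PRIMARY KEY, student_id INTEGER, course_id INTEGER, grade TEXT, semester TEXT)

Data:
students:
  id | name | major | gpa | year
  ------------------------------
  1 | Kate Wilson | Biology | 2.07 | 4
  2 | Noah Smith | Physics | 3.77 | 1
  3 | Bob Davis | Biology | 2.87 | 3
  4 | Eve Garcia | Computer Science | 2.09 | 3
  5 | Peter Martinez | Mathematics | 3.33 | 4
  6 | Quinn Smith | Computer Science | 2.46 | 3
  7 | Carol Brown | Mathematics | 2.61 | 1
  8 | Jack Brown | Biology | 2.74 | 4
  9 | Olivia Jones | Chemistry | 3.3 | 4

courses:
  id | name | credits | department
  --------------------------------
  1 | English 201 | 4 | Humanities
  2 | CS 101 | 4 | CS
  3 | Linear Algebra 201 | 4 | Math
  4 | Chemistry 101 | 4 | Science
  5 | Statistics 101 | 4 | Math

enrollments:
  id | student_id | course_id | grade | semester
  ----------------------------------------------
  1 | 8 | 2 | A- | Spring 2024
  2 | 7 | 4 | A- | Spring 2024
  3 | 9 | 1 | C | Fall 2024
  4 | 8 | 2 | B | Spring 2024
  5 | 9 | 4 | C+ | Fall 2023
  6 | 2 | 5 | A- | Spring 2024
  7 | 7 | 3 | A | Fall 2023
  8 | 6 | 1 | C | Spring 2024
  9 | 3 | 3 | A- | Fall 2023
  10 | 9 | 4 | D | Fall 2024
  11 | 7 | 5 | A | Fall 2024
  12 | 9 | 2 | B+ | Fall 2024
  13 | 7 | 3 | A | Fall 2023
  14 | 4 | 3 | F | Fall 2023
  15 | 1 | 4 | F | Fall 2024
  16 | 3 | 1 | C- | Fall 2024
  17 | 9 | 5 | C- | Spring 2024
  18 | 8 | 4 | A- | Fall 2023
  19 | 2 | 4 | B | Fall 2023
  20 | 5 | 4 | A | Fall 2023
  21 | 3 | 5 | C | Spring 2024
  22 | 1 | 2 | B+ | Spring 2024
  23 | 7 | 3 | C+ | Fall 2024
SELECT name, credits FROM courses WHERE credits >= 3

Execution result:
name | credits
English 201 | 4
CS 101 | 4
Linear Algebra 201 | 4
Chemistry 101 | 4
Statistics 101 | 4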